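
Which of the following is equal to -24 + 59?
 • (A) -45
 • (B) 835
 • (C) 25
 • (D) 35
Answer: D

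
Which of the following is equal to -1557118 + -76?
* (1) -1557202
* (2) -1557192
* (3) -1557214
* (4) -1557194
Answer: 4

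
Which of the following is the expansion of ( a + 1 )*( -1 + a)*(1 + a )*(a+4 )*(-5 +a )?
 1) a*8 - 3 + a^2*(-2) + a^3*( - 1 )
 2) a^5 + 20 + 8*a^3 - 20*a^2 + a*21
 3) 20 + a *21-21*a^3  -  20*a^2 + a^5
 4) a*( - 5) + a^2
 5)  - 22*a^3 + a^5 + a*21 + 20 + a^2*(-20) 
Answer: 5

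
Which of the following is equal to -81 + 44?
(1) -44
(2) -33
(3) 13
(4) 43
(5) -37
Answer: 5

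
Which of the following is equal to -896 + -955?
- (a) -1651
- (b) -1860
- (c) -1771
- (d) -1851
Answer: d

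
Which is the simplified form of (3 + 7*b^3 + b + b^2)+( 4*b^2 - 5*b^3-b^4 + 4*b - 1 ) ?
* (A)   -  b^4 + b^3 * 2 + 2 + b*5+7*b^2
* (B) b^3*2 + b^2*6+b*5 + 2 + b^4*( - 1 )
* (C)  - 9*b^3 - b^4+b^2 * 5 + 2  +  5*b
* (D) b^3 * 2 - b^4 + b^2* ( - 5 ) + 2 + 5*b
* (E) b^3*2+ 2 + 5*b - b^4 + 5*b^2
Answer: E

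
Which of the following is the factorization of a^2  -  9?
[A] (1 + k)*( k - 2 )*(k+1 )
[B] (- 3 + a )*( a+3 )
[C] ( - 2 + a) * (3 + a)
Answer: B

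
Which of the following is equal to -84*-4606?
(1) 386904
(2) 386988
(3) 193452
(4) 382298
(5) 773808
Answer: 1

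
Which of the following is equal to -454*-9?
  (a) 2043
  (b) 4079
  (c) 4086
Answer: c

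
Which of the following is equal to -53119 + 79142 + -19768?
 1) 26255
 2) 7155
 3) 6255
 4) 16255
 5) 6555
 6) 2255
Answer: 3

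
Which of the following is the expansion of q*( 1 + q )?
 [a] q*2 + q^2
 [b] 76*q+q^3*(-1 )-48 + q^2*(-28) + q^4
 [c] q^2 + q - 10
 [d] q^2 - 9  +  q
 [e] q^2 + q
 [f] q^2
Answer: e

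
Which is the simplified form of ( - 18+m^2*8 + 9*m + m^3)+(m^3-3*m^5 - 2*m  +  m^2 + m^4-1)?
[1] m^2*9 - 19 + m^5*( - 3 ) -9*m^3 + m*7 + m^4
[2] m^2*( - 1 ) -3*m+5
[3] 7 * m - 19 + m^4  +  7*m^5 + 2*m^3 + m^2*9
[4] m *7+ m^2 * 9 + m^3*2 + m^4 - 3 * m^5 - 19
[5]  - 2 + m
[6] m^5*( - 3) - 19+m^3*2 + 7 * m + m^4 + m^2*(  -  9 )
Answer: 4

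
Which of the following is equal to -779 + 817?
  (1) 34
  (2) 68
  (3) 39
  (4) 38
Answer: 4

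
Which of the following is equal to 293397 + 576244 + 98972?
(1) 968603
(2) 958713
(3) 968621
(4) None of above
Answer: 4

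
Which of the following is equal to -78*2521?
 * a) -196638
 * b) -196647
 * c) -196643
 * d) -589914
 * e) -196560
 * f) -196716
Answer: a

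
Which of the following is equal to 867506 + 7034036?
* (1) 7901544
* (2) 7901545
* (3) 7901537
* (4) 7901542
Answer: 4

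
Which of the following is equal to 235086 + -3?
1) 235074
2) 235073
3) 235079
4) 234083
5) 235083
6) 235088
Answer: 5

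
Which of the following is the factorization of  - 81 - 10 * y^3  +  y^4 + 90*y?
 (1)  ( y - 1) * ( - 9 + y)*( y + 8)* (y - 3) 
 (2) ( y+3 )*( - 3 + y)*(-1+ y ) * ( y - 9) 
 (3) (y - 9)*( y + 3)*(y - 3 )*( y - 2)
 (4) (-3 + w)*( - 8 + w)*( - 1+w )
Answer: 2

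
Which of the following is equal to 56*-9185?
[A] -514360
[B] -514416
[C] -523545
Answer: A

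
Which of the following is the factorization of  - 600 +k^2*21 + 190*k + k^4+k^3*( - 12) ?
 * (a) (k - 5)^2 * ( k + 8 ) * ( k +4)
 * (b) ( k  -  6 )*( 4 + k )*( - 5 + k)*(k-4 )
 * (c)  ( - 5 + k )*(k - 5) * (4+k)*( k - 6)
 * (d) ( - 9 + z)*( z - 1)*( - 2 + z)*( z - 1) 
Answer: c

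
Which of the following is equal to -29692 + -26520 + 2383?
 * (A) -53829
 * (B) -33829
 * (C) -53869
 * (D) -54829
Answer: A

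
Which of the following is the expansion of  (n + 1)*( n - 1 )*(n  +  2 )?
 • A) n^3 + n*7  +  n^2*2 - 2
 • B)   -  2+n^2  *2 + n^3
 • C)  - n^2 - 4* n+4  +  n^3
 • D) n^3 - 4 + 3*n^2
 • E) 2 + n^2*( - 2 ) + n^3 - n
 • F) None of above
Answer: F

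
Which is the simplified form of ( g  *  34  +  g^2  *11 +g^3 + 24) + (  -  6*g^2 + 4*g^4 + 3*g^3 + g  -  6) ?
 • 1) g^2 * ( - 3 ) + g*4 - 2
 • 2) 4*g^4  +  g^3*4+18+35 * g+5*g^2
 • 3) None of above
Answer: 2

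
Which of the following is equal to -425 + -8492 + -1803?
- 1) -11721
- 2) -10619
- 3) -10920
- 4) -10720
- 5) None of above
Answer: 4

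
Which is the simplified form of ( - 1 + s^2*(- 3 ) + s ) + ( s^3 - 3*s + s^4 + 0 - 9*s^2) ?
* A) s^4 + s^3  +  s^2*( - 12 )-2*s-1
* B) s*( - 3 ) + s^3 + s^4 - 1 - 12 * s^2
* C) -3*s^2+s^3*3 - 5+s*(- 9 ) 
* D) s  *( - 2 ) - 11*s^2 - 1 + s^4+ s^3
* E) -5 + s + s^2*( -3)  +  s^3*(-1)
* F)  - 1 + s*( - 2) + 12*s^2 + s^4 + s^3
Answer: A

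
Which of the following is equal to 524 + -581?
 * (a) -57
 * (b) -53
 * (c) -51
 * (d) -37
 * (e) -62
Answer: a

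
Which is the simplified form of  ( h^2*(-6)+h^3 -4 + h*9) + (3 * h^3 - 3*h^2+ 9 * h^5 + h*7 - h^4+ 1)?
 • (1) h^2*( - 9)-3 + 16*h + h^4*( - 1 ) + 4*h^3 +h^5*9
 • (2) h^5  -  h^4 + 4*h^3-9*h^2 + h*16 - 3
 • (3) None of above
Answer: 1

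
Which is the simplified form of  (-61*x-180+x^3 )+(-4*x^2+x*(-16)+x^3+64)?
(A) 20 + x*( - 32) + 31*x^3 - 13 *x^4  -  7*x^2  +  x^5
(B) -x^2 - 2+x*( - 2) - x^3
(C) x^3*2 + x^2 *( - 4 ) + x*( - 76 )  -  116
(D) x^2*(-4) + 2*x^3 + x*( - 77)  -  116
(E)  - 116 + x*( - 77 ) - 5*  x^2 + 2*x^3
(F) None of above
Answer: D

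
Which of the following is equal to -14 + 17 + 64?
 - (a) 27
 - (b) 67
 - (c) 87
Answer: b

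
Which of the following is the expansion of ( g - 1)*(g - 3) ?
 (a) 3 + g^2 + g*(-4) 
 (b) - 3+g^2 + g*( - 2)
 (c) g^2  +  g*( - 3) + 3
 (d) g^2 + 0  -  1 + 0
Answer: a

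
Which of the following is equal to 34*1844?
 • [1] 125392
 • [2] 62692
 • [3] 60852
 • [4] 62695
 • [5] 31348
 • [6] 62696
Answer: 6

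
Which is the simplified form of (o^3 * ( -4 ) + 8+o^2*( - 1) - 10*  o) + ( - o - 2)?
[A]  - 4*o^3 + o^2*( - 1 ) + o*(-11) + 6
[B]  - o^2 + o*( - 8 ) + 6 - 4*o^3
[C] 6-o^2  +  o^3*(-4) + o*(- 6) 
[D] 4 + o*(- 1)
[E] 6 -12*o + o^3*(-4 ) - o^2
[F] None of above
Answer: A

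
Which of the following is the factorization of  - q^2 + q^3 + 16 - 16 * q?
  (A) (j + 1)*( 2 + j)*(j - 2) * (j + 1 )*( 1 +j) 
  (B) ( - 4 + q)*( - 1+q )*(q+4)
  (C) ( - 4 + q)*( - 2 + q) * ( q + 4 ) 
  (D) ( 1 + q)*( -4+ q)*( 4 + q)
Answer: B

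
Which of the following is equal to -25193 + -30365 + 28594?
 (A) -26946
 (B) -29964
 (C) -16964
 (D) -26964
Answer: D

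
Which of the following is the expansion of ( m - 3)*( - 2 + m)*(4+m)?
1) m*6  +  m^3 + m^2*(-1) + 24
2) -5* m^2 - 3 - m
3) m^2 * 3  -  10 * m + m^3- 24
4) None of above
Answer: 4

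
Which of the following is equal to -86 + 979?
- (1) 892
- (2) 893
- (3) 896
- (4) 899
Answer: 2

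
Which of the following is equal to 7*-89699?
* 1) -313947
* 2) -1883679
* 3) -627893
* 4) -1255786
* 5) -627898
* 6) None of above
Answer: 3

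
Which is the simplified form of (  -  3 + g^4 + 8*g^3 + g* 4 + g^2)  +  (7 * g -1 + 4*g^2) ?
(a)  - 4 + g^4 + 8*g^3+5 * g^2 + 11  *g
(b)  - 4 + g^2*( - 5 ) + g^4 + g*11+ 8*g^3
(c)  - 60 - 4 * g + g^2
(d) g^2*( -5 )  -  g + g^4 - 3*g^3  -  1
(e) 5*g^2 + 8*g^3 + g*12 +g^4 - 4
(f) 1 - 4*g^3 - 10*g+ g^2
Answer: a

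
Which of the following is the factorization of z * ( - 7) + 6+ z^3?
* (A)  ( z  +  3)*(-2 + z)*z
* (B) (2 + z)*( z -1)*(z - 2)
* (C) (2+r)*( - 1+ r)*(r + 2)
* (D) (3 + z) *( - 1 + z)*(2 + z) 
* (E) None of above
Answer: E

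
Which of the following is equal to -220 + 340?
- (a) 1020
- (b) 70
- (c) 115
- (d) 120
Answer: d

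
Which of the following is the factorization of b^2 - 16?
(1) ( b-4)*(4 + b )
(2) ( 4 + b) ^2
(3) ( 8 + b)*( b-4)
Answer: 1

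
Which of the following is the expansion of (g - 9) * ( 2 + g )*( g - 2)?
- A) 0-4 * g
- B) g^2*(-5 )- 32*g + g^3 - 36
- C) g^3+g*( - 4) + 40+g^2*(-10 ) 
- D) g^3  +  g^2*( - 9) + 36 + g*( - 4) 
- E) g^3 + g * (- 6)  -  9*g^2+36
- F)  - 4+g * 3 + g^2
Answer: D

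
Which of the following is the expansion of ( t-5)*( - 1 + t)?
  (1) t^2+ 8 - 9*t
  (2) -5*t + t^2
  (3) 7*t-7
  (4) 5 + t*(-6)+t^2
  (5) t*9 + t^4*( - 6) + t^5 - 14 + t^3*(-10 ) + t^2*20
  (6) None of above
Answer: 4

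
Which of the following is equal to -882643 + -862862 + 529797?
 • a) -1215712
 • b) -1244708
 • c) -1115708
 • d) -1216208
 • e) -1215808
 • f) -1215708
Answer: f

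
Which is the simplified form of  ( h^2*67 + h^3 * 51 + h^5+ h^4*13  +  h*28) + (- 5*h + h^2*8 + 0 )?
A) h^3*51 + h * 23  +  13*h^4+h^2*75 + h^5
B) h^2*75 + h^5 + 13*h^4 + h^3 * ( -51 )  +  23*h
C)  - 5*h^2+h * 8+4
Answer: A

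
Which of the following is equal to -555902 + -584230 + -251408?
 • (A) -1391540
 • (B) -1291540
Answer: A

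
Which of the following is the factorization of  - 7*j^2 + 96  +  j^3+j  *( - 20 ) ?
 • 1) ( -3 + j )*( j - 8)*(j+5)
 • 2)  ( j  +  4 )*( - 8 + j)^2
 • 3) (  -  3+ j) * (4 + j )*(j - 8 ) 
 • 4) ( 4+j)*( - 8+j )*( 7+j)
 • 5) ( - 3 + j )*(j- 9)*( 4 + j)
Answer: 3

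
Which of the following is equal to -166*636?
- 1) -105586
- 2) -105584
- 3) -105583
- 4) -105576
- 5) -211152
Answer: 4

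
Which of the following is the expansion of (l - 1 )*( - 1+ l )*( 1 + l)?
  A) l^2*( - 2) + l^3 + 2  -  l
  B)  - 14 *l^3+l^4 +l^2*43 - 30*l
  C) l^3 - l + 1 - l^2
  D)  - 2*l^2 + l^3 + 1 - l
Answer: C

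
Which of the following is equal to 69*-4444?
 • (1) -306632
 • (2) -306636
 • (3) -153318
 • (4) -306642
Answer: 2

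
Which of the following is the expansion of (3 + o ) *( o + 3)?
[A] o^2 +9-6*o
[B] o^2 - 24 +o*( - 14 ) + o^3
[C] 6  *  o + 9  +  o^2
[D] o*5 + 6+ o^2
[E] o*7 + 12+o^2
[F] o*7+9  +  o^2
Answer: C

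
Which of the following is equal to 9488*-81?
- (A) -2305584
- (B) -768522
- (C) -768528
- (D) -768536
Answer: C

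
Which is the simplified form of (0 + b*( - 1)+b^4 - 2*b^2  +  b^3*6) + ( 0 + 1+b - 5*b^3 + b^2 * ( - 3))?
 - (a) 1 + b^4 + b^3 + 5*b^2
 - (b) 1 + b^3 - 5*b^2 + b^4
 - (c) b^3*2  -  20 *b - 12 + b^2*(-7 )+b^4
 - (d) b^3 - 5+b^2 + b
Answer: b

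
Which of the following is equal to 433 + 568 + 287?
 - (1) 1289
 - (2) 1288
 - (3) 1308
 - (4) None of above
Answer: 2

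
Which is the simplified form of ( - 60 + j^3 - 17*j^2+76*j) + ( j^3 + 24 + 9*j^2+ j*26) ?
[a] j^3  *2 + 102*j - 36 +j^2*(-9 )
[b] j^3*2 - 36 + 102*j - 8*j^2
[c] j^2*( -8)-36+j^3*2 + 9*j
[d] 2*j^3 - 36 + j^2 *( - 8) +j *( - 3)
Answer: b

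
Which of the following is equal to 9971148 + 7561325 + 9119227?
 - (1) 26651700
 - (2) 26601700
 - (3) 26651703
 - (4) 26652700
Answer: 1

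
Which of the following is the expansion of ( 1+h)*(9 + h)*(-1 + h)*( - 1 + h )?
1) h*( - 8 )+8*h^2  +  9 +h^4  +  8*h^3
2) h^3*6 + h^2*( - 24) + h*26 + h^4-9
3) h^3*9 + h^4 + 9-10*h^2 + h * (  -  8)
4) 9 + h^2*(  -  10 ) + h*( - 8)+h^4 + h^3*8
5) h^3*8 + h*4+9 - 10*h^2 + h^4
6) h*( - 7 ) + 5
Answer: 4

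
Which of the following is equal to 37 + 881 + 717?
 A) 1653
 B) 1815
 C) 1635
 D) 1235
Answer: C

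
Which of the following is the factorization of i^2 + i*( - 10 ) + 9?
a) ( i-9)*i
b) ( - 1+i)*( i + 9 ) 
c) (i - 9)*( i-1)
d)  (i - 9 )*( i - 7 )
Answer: c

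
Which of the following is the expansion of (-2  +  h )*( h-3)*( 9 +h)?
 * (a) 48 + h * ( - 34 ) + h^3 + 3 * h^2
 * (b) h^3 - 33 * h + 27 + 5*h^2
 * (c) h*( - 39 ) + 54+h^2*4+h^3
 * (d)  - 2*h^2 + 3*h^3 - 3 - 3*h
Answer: c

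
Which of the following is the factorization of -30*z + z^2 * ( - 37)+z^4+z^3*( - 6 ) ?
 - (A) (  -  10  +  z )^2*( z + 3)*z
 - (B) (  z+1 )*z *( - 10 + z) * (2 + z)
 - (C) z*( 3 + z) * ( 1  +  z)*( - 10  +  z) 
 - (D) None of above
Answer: C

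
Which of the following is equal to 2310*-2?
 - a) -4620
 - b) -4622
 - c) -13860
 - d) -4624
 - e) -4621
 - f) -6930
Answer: a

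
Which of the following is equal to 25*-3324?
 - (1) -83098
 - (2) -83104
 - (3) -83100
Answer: 3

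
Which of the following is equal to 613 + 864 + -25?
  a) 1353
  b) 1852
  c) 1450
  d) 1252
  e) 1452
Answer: e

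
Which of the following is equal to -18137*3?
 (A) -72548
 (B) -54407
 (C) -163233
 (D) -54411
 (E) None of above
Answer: D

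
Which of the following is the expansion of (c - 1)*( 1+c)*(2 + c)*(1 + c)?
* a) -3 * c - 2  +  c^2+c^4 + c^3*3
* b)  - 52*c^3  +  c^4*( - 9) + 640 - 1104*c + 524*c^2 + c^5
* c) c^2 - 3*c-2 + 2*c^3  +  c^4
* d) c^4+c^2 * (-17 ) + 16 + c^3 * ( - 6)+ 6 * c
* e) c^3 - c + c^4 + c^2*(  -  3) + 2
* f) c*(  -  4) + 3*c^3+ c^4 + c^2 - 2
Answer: a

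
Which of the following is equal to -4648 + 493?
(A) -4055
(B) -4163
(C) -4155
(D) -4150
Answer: C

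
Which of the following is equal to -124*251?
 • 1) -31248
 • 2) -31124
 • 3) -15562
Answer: 2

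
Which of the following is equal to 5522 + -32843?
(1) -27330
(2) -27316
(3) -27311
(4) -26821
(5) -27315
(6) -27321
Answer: 6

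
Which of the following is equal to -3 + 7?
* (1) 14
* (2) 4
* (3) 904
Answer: 2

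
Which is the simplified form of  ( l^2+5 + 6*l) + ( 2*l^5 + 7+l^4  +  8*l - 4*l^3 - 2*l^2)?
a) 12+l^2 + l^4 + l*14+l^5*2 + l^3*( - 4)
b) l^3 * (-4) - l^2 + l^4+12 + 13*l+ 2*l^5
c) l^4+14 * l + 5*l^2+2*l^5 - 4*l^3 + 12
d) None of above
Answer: d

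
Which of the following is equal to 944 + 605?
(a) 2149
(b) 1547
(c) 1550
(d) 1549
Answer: d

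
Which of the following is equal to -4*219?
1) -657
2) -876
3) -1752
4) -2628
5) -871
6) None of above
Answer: 2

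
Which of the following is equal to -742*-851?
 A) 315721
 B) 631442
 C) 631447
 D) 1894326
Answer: B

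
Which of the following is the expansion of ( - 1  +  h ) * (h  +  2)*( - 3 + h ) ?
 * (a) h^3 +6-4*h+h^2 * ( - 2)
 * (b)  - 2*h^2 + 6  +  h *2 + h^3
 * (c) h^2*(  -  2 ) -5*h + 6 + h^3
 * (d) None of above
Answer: c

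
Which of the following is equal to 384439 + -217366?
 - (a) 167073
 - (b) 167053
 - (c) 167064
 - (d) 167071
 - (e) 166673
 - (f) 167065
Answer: a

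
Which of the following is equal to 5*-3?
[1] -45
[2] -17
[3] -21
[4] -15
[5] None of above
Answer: 4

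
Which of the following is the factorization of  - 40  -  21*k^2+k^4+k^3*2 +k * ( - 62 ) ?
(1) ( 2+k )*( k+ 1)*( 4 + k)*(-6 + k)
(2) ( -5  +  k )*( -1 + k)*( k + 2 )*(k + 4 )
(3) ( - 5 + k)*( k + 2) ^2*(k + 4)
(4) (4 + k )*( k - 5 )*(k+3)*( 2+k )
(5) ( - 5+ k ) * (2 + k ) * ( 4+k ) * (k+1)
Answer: 5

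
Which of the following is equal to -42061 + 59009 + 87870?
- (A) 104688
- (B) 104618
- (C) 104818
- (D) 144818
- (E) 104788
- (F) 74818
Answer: C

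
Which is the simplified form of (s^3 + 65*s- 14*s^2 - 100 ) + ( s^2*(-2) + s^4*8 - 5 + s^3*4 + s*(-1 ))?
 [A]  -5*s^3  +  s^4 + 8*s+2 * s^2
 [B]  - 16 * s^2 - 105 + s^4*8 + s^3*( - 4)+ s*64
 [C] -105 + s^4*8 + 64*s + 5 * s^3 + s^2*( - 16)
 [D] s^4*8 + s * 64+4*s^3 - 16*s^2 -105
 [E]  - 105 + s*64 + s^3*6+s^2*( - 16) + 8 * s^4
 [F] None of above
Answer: C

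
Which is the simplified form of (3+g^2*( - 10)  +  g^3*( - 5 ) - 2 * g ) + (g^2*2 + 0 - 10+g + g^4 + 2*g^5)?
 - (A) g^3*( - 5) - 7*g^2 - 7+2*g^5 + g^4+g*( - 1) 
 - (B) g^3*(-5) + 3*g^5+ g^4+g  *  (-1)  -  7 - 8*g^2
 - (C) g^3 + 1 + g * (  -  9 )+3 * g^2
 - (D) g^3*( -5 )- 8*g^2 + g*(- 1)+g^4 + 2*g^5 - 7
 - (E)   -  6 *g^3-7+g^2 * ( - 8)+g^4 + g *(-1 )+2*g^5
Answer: D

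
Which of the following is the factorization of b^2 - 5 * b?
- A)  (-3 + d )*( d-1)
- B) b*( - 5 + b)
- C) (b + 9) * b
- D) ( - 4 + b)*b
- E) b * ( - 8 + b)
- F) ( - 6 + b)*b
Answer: B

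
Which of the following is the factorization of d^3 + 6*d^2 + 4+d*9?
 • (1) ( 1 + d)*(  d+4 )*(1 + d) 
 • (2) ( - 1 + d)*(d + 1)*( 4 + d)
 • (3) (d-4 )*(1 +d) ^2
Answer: 1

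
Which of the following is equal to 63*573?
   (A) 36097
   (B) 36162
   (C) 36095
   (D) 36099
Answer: D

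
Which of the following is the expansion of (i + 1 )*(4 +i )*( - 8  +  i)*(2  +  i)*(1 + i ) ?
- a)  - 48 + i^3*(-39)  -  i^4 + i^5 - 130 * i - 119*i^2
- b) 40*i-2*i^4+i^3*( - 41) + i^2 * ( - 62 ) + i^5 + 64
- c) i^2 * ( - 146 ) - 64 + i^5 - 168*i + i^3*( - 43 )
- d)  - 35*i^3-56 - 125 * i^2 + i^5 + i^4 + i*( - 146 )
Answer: c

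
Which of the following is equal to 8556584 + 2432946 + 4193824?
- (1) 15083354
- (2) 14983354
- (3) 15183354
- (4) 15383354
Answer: 3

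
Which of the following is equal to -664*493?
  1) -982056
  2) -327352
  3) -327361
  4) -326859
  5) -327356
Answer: 2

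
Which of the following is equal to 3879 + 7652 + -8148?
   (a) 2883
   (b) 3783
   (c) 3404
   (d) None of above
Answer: d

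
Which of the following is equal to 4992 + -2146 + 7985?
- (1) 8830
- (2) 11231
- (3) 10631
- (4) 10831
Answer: 4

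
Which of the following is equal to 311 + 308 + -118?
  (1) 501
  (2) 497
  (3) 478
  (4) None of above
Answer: 1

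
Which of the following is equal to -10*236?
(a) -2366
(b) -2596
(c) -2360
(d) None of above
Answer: c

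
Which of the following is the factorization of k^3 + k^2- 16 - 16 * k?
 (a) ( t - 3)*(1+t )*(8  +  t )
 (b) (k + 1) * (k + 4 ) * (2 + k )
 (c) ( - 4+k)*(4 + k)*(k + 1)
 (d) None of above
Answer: c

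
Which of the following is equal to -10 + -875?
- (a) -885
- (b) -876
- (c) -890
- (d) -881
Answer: a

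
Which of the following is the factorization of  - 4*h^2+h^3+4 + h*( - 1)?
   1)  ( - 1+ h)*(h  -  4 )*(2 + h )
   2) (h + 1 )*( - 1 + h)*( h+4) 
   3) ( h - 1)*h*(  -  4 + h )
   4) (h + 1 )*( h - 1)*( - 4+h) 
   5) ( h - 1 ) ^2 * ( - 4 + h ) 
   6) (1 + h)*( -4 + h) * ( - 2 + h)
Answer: 4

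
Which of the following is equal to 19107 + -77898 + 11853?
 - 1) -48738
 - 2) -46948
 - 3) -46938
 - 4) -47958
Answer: 3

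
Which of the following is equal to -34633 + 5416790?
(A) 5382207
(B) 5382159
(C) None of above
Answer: C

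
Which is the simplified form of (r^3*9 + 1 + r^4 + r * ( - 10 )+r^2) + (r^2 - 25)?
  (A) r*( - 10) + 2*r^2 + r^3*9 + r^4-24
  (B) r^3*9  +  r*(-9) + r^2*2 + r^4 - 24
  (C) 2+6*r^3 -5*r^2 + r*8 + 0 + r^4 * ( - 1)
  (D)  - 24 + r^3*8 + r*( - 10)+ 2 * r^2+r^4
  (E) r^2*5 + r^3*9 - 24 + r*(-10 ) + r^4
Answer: A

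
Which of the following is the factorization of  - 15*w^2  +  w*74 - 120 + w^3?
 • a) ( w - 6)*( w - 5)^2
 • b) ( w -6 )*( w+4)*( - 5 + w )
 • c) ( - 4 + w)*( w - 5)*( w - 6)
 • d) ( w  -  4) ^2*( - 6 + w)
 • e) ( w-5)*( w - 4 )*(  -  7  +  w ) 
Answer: c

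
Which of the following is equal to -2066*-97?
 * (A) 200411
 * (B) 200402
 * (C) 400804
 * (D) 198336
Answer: B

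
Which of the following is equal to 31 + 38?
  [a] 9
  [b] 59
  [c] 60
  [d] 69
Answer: d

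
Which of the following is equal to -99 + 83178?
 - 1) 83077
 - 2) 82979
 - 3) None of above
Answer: 3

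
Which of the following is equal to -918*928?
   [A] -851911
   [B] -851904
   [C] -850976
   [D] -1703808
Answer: B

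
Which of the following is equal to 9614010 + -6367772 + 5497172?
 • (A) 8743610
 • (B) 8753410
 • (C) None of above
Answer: C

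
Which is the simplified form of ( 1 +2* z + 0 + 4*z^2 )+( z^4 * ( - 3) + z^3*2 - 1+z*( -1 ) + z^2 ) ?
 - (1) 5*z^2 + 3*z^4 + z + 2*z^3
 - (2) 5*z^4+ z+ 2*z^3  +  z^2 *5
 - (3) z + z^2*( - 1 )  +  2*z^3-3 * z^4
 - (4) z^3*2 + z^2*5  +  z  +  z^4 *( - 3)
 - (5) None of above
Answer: 4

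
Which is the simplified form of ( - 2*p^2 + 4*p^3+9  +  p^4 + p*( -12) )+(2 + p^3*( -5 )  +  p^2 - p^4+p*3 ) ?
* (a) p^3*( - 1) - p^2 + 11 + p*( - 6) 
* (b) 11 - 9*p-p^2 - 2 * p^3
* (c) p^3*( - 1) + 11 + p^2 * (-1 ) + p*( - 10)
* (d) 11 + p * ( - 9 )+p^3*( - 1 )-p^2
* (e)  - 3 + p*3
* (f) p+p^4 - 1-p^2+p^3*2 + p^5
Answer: d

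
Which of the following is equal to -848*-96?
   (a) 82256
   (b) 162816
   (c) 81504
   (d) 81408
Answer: d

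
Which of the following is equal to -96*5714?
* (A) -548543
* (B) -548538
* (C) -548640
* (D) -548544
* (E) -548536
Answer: D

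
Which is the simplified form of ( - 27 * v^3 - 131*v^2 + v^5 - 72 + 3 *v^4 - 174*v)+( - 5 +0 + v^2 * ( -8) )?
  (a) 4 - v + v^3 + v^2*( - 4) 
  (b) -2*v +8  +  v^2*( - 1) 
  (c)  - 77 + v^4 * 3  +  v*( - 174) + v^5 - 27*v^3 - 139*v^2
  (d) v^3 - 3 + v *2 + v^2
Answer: c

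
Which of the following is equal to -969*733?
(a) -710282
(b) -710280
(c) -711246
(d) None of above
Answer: d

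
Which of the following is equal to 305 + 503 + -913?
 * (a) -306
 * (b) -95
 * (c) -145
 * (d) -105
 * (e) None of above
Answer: d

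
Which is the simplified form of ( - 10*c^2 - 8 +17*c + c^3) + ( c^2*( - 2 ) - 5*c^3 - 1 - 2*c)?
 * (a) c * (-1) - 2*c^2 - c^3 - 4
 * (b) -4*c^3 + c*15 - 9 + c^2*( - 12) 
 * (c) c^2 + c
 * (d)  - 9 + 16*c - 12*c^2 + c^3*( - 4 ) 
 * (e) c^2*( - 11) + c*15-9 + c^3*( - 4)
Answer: b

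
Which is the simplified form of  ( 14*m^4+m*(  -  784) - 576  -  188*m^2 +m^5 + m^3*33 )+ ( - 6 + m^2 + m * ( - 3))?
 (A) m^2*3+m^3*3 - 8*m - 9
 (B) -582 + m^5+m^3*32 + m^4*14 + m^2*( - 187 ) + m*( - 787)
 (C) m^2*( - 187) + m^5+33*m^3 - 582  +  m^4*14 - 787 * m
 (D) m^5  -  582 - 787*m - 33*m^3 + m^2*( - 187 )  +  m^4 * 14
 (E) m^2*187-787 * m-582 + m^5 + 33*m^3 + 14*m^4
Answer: C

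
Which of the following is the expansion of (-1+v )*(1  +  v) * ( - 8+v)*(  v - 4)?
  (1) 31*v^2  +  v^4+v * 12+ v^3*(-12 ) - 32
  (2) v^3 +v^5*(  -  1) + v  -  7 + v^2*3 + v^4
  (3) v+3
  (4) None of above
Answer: 1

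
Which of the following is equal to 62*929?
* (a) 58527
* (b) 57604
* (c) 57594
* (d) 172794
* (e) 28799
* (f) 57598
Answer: f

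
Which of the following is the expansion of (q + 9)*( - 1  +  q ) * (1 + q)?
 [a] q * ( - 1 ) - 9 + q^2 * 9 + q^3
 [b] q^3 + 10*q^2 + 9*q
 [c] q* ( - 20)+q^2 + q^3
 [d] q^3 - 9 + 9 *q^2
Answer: a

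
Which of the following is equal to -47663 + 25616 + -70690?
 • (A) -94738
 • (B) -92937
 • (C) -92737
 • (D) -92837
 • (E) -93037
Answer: C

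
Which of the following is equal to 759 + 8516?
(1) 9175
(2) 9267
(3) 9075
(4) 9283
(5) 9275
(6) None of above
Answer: 5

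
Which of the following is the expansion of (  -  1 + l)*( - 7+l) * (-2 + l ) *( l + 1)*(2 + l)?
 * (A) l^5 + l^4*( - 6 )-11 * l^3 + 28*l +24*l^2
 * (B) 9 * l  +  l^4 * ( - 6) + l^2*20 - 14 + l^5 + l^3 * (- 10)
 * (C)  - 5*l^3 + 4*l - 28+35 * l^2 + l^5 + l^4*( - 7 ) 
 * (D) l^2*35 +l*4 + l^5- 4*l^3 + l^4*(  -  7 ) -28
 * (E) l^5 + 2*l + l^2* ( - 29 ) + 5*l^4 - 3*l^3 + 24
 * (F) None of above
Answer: C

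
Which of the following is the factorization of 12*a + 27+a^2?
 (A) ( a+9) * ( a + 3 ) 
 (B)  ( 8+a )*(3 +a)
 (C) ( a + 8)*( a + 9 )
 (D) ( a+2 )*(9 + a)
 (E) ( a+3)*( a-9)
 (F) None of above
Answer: A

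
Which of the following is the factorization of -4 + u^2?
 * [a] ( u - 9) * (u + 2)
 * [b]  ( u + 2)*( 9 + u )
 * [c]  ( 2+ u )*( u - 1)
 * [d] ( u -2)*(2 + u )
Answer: d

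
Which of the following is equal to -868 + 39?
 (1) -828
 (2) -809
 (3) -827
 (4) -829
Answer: 4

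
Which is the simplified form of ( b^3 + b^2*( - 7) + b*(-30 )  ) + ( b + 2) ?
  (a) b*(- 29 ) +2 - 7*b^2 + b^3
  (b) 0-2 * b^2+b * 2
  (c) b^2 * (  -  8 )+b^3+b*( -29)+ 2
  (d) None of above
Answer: a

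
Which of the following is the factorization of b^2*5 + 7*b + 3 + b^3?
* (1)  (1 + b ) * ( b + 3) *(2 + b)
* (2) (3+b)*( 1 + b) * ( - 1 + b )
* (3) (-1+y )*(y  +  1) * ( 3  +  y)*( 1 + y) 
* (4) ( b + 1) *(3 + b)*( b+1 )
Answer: 4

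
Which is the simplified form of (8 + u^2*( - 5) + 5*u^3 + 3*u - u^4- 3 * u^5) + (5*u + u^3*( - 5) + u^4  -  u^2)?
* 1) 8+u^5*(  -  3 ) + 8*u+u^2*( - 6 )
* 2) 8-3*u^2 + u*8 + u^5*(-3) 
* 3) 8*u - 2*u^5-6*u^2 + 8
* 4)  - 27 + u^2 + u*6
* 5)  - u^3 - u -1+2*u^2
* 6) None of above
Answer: 1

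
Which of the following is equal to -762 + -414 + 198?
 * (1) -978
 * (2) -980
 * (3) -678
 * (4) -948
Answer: 1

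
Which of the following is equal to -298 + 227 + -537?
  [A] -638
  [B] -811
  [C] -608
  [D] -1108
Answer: C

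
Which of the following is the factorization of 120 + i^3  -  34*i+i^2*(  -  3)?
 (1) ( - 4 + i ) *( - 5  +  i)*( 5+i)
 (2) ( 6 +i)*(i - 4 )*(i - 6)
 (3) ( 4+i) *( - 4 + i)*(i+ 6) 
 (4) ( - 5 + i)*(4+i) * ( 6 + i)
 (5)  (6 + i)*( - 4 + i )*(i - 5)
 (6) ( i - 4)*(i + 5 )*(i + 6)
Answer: 5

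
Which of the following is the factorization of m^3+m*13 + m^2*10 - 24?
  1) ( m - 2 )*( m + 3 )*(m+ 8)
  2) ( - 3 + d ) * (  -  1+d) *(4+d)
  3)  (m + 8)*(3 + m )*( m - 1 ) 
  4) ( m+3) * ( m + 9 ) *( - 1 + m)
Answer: 3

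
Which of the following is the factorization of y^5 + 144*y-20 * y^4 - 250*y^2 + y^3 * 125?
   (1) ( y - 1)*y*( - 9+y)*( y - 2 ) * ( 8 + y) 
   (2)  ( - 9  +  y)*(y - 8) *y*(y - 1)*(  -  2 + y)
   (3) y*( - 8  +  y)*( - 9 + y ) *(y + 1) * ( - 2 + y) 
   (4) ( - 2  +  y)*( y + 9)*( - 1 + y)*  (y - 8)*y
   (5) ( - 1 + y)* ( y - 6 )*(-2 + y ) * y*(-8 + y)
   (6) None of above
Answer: 2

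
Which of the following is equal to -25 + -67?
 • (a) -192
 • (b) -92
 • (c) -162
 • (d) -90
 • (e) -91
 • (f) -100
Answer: b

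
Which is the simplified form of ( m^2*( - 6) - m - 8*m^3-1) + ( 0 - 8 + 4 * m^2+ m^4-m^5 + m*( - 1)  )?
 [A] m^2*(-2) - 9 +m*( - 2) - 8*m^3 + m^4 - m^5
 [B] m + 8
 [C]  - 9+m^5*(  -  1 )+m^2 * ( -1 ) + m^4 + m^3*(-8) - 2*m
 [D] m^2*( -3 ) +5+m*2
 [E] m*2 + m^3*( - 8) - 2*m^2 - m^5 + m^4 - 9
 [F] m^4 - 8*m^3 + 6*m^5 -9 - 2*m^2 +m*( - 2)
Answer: A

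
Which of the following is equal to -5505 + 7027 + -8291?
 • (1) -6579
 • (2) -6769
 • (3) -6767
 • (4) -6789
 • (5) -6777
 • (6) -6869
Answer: 2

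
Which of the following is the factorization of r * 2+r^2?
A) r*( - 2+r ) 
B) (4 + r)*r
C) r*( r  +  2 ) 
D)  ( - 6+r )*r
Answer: C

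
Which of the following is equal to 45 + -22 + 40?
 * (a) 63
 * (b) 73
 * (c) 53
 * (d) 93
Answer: a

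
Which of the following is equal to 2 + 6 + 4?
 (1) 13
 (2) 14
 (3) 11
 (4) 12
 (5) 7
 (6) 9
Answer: 4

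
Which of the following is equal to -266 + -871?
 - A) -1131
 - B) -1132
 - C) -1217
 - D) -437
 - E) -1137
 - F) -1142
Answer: E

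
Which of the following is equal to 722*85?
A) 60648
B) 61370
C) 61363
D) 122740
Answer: B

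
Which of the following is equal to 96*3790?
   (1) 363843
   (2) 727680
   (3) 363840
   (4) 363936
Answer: 3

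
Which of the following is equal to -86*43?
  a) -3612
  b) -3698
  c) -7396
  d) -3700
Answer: b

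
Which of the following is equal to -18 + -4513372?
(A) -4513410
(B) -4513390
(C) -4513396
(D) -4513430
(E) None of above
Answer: B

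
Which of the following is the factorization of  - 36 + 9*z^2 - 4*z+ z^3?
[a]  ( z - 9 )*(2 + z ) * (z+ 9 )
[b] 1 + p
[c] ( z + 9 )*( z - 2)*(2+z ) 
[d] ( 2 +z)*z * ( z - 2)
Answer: c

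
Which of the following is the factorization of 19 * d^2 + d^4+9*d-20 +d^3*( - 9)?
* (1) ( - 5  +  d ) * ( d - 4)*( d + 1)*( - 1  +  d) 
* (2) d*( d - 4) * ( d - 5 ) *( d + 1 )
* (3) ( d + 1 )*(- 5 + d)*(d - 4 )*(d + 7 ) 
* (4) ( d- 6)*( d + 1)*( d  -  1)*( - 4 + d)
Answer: 1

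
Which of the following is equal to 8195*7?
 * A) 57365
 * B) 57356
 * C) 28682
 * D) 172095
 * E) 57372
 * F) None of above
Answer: A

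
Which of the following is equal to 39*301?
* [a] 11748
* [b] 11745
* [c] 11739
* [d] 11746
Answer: c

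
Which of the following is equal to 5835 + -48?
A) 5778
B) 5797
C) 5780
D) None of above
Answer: D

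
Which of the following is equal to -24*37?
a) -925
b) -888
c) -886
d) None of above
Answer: b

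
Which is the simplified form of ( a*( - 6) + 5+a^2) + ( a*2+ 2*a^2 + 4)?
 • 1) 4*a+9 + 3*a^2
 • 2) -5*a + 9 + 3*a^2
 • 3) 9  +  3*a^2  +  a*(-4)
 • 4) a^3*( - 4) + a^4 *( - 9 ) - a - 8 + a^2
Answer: 3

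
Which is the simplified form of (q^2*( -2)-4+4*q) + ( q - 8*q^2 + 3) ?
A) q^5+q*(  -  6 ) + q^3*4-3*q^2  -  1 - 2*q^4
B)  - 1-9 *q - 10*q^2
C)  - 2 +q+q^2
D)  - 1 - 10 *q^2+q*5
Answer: D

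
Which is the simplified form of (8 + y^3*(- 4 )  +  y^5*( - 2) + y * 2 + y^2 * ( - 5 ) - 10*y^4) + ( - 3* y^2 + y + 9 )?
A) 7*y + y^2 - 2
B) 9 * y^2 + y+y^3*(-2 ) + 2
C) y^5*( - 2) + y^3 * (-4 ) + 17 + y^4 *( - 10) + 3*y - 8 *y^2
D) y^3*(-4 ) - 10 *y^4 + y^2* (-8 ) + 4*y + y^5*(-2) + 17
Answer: C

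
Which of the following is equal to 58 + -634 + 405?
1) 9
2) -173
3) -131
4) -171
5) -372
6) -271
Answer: 4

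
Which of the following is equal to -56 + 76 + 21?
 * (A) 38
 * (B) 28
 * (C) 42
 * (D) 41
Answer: D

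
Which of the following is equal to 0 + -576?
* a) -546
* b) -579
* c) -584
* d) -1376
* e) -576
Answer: e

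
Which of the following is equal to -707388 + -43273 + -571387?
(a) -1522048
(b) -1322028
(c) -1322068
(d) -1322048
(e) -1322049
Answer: d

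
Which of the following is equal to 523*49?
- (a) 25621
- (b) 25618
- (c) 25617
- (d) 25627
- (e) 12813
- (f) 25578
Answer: d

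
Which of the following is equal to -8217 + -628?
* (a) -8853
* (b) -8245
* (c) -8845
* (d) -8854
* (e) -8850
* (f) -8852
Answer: c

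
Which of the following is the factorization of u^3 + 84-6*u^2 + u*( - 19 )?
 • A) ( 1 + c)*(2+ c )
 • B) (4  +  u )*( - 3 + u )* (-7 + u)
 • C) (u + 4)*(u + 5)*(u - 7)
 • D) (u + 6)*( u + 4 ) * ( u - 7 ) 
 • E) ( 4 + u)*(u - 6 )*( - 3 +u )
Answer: B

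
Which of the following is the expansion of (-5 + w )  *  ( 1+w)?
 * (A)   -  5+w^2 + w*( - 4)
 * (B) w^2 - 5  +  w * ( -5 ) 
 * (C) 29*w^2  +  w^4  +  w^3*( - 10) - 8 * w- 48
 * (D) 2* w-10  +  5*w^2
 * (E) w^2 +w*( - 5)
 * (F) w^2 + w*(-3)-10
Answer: A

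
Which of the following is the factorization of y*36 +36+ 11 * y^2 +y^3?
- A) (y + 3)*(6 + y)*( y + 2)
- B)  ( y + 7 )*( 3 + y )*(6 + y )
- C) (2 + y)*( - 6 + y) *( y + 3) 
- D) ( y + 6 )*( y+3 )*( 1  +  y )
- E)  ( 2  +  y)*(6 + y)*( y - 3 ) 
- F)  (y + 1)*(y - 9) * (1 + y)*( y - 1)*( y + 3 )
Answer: A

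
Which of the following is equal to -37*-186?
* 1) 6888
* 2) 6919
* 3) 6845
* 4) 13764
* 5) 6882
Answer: 5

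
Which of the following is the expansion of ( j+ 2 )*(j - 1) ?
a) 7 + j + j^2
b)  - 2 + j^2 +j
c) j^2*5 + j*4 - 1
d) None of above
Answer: b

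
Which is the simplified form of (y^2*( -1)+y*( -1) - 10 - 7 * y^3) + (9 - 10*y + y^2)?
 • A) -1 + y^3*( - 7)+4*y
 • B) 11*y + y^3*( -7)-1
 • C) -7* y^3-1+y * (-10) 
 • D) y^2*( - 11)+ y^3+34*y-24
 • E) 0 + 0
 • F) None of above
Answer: F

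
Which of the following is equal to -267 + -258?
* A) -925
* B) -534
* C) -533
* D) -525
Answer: D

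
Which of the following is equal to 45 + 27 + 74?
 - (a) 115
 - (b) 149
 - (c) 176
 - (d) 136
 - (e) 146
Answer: e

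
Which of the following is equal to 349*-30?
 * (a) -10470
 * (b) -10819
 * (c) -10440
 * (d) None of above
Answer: a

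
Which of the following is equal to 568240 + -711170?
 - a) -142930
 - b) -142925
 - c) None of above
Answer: a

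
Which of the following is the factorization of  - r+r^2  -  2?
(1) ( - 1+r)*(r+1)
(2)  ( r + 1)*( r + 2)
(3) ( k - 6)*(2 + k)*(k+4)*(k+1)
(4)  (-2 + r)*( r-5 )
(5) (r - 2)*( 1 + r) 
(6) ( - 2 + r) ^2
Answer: 5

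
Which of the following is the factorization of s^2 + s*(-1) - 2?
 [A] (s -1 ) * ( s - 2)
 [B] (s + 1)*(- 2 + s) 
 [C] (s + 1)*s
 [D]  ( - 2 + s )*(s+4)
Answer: B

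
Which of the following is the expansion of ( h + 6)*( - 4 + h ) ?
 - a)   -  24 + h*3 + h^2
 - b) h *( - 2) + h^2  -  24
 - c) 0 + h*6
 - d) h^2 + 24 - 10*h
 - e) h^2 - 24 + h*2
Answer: e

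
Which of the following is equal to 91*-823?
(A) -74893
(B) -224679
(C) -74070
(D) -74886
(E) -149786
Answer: A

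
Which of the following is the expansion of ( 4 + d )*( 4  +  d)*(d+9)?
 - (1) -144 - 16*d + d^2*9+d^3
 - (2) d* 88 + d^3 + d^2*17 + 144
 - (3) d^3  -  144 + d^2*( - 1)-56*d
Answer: 2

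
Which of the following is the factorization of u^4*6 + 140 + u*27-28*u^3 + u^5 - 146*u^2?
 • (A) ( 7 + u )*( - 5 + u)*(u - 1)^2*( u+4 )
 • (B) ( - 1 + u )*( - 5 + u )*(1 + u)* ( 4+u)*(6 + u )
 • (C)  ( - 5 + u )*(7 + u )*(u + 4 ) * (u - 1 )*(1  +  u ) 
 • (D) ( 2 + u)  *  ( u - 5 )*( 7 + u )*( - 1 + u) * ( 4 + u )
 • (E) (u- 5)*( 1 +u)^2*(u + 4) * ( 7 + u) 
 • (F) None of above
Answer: C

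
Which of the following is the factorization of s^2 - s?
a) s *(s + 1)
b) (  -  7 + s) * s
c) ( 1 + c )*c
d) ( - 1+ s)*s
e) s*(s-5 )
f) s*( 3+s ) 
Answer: d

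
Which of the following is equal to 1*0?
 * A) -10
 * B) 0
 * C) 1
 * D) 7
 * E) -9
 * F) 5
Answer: B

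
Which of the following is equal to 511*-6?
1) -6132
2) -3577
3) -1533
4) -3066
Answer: 4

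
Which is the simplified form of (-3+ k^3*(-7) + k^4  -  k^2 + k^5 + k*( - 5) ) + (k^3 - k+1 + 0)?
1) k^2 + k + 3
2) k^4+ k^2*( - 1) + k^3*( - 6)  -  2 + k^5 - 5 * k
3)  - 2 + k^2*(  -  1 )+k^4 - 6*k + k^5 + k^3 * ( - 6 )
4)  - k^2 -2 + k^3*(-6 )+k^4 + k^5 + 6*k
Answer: 3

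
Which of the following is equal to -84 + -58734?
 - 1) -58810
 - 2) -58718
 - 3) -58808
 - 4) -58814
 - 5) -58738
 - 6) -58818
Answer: 6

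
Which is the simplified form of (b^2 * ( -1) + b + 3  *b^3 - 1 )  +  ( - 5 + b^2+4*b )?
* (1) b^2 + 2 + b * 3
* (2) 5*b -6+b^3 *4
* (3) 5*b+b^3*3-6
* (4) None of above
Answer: 3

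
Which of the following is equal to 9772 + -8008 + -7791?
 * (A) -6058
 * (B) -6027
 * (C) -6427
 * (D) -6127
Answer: B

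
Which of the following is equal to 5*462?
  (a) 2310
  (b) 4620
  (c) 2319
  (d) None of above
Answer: a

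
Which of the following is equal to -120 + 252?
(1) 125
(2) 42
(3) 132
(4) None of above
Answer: 3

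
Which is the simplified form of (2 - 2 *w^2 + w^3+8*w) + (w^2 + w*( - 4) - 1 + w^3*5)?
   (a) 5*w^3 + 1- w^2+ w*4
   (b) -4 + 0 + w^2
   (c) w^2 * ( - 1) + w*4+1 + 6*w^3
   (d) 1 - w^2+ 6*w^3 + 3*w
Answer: c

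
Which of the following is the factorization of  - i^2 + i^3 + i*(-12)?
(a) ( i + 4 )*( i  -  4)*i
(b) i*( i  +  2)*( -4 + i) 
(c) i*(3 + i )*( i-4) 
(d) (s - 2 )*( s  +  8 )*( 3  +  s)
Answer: c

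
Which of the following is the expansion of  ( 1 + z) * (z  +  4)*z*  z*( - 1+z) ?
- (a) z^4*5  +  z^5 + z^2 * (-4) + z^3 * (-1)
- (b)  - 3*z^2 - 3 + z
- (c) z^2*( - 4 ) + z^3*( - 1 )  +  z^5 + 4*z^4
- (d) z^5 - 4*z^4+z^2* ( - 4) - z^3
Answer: c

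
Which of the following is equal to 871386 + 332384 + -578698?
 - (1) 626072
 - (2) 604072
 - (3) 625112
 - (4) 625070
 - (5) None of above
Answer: 5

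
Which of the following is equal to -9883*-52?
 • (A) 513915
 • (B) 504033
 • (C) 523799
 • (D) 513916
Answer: D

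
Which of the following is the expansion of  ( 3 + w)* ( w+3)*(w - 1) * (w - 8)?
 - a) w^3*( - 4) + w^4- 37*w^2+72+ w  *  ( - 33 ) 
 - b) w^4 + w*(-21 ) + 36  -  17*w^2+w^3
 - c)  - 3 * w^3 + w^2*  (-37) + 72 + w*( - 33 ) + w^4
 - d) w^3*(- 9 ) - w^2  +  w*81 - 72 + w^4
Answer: c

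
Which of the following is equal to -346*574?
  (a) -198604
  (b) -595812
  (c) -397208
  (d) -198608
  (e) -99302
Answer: a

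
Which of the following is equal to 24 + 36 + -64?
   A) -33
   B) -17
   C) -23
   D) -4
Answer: D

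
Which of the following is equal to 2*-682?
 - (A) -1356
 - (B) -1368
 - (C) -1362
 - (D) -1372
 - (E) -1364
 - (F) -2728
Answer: E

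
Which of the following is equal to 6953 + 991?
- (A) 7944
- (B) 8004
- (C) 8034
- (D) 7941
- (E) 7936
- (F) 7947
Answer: A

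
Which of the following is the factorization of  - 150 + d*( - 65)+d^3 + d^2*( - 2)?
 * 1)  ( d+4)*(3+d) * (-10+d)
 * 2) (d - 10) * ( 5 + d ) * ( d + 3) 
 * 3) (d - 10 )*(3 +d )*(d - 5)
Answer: 2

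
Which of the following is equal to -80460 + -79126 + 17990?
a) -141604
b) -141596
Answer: b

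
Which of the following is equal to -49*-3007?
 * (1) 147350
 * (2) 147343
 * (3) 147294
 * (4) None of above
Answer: 2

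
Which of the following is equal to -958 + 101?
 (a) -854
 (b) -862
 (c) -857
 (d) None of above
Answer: c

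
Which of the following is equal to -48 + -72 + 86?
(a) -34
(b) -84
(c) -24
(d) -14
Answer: a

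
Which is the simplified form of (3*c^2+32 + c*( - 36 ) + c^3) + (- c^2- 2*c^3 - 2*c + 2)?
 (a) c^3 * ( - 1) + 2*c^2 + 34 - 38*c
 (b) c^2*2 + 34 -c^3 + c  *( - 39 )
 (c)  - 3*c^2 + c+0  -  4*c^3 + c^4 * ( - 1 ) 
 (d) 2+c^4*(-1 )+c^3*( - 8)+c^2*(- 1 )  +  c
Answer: a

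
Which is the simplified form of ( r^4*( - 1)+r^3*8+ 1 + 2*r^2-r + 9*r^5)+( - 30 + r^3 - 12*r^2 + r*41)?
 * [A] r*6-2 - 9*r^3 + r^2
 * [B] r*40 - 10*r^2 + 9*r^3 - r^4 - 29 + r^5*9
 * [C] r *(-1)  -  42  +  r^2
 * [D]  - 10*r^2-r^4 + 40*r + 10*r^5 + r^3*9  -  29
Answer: B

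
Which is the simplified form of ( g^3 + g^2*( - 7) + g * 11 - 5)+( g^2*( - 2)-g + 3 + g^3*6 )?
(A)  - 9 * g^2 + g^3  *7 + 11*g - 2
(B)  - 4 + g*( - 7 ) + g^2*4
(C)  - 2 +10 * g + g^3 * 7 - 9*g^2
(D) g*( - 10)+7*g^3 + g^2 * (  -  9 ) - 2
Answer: C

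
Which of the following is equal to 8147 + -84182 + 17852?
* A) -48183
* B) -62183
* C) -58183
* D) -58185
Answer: C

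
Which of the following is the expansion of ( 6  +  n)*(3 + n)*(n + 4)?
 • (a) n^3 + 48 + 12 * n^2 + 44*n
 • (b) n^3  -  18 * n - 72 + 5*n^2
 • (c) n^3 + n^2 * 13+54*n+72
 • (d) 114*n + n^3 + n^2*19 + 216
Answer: c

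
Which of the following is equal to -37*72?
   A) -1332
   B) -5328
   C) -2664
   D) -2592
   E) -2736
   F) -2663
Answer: C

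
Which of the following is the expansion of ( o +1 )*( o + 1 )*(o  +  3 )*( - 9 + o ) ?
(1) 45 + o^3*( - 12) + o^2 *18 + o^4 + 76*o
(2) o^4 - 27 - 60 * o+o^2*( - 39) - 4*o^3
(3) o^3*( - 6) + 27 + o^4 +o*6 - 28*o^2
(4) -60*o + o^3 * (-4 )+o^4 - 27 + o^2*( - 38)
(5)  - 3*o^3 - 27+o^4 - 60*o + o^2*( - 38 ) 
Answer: 4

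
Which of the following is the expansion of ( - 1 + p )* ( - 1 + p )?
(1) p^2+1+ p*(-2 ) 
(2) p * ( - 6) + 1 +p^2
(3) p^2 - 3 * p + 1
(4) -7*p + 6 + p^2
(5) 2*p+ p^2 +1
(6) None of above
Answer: 1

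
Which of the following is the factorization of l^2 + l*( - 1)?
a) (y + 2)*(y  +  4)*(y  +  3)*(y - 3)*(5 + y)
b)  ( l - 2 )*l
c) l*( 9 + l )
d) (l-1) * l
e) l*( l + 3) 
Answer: d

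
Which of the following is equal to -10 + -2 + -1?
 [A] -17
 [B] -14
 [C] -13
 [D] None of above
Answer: C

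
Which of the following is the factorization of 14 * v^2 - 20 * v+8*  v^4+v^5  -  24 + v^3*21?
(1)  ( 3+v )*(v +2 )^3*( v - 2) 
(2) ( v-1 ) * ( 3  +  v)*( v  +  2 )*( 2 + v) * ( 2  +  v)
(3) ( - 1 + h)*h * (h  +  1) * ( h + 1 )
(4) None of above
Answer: 2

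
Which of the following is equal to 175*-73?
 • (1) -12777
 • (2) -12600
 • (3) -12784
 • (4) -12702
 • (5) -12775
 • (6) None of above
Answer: 5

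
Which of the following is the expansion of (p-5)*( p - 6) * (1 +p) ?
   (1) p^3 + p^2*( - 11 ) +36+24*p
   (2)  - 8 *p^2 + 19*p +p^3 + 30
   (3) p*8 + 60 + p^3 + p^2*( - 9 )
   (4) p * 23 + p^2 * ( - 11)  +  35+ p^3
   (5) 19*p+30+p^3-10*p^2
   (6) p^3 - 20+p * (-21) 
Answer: 5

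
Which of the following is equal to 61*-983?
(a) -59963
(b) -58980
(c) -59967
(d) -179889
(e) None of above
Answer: a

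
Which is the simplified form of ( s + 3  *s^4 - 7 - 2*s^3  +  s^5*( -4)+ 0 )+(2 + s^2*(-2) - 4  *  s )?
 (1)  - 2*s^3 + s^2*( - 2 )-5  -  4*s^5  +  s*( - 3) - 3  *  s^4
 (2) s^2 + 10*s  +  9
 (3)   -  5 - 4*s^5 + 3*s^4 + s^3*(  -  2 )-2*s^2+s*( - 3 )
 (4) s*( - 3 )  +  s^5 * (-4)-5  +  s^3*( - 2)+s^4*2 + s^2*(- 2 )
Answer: 3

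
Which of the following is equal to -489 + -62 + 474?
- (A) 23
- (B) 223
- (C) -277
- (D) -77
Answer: D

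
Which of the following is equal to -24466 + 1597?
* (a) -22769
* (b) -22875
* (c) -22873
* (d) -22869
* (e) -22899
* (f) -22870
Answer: d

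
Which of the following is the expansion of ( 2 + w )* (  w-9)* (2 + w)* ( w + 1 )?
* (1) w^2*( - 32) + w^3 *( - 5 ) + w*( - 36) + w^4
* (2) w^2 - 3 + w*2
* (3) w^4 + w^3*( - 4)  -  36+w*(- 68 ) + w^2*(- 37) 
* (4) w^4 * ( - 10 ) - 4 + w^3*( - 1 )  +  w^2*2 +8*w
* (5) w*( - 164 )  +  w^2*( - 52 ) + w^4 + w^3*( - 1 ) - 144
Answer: 3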